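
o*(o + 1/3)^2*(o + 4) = o^4 + 14*o^3/3 + 25*o^2/9 + 4*o/9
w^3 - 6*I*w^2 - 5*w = w*(w - 5*I)*(w - I)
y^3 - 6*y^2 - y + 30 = (y - 5)*(y - 3)*(y + 2)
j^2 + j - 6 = (j - 2)*(j + 3)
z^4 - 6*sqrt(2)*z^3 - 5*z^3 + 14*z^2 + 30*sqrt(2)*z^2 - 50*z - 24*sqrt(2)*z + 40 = (z - 4)*(z - 1)*(z - 5*sqrt(2))*(z - sqrt(2))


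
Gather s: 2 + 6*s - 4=6*s - 2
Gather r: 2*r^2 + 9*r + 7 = 2*r^2 + 9*r + 7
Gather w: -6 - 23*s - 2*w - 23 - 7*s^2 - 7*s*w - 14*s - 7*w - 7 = -7*s^2 - 37*s + w*(-7*s - 9) - 36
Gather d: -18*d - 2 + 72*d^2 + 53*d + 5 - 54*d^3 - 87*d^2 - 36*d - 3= -54*d^3 - 15*d^2 - d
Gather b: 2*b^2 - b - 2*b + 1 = 2*b^2 - 3*b + 1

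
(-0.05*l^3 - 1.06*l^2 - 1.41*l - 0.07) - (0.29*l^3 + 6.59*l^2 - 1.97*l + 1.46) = -0.34*l^3 - 7.65*l^2 + 0.56*l - 1.53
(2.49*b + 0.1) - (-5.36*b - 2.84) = 7.85*b + 2.94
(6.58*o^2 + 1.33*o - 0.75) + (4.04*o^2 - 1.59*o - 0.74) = 10.62*o^2 - 0.26*o - 1.49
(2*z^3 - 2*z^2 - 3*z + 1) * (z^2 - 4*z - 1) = 2*z^5 - 10*z^4 + 3*z^3 + 15*z^2 - z - 1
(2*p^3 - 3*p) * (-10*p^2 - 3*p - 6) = -20*p^5 - 6*p^4 + 18*p^3 + 9*p^2 + 18*p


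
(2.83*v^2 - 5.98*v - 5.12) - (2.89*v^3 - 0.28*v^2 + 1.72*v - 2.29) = -2.89*v^3 + 3.11*v^2 - 7.7*v - 2.83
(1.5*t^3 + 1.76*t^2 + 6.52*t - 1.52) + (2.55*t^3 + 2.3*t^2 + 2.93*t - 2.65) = 4.05*t^3 + 4.06*t^2 + 9.45*t - 4.17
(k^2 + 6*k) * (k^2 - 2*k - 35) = k^4 + 4*k^3 - 47*k^2 - 210*k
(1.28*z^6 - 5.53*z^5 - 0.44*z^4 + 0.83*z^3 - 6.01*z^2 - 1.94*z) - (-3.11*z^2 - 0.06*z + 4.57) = 1.28*z^6 - 5.53*z^5 - 0.44*z^4 + 0.83*z^3 - 2.9*z^2 - 1.88*z - 4.57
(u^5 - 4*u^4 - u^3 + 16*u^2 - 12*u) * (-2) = -2*u^5 + 8*u^4 + 2*u^3 - 32*u^2 + 24*u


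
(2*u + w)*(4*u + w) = 8*u^2 + 6*u*w + w^2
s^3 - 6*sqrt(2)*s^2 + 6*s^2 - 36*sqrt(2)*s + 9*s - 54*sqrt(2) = (s + 3)^2*(s - 6*sqrt(2))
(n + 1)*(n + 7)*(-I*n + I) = -I*n^3 - 7*I*n^2 + I*n + 7*I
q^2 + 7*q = q*(q + 7)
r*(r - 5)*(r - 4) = r^3 - 9*r^2 + 20*r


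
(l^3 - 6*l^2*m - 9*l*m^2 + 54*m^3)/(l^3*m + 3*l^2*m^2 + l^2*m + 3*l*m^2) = (l^2 - 9*l*m + 18*m^2)/(l*m*(l + 1))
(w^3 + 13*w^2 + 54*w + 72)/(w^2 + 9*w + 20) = (w^2 + 9*w + 18)/(w + 5)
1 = 1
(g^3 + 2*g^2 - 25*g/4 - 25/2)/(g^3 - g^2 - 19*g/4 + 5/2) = (2*g + 5)/(2*g - 1)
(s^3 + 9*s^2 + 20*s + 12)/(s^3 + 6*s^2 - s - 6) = (s + 2)/(s - 1)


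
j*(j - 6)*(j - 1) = j^3 - 7*j^2 + 6*j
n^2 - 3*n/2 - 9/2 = (n - 3)*(n + 3/2)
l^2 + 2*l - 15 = (l - 3)*(l + 5)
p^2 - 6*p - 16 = (p - 8)*(p + 2)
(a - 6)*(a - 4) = a^2 - 10*a + 24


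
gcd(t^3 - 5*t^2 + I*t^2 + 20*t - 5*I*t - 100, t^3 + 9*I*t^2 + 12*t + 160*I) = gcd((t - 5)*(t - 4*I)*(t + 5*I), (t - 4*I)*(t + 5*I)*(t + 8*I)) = t^2 + I*t + 20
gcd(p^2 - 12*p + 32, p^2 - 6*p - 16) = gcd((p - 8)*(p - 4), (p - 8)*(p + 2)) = p - 8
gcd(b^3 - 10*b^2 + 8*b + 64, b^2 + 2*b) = b + 2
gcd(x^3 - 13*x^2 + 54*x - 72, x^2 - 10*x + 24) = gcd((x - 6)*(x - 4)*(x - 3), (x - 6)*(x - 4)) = x^2 - 10*x + 24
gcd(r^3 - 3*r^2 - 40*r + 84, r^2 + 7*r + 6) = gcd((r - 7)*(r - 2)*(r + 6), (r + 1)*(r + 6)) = r + 6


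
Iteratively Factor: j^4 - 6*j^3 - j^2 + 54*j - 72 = (j - 3)*(j^3 - 3*j^2 - 10*j + 24) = (j - 3)*(j - 2)*(j^2 - j - 12) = (j - 3)*(j - 2)*(j + 3)*(j - 4)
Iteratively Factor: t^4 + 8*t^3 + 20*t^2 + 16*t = (t)*(t^3 + 8*t^2 + 20*t + 16) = t*(t + 4)*(t^2 + 4*t + 4) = t*(t + 2)*(t + 4)*(t + 2)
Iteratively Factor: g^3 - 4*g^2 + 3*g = (g - 1)*(g^2 - 3*g) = (g - 3)*(g - 1)*(g)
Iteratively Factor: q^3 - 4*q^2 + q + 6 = (q + 1)*(q^2 - 5*q + 6) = (q - 2)*(q + 1)*(q - 3)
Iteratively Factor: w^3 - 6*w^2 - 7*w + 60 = (w + 3)*(w^2 - 9*w + 20) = (w - 4)*(w + 3)*(w - 5)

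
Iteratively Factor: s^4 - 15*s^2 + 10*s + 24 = (s + 1)*(s^3 - s^2 - 14*s + 24) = (s - 2)*(s + 1)*(s^2 + s - 12) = (s - 2)*(s + 1)*(s + 4)*(s - 3)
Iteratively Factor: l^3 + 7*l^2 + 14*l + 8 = (l + 4)*(l^2 + 3*l + 2) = (l + 2)*(l + 4)*(l + 1)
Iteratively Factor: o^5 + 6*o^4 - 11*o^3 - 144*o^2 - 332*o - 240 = (o + 2)*(o^4 + 4*o^3 - 19*o^2 - 106*o - 120) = (o + 2)*(o + 4)*(o^3 - 19*o - 30) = (o - 5)*(o + 2)*(o + 4)*(o^2 + 5*o + 6) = (o - 5)*(o + 2)*(o + 3)*(o + 4)*(o + 2)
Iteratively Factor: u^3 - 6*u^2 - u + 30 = (u - 3)*(u^2 - 3*u - 10) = (u - 5)*(u - 3)*(u + 2)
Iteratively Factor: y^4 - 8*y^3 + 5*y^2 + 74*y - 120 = (y - 2)*(y^3 - 6*y^2 - 7*y + 60) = (y - 4)*(y - 2)*(y^2 - 2*y - 15) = (y - 5)*(y - 4)*(y - 2)*(y + 3)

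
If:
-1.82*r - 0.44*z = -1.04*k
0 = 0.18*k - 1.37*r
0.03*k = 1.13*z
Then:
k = 0.00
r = 0.00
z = 0.00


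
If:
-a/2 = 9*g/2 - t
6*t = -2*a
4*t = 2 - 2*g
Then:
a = -27/23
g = 5/23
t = 9/23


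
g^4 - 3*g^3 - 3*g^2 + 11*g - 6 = (g - 3)*(g - 1)^2*(g + 2)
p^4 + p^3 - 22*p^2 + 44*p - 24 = (p - 2)^2*(p - 1)*(p + 6)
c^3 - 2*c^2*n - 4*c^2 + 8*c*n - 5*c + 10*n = (c - 5)*(c + 1)*(c - 2*n)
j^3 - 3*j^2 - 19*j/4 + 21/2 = (j - 7/2)*(j - 3/2)*(j + 2)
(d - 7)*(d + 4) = d^2 - 3*d - 28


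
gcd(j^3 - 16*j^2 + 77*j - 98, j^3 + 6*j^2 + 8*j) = 1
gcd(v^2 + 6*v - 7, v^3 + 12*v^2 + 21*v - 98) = v + 7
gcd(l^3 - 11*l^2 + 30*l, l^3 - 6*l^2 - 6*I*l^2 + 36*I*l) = l^2 - 6*l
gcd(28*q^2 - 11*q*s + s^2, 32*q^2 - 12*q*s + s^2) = 4*q - s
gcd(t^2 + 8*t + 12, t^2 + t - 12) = 1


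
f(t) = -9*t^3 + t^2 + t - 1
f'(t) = -27*t^2 + 2*t + 1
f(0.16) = -0.85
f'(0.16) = 0.63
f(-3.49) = 390.27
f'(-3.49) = -334.84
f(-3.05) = 260.61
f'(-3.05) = -256.27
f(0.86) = -5.12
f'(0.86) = -17.25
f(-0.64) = 1.13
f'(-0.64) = -11.34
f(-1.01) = 8.28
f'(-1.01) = -28.56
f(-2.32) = 114.45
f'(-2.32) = -148.96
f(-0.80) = 3.45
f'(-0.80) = -17.88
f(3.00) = -232.00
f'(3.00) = -236.00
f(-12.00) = 15683.00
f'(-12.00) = -3911.00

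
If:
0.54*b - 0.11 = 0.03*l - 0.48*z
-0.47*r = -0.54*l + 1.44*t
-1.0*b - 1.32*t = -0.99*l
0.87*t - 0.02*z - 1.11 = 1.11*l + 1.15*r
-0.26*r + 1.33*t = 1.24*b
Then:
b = -0.79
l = -1.74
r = 0.16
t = -0.71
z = 1.01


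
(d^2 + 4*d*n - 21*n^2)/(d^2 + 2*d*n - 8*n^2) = (d^2 + 4*d*n - 21*n^2)/(d^2 + 2*d*n - 8*n^2)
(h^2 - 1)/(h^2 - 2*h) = (h^2 - 1)/(h*(h - 2))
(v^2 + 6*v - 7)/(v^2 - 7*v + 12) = (v^2 + 6*v - 7)/(v^2 - 7*v + 12)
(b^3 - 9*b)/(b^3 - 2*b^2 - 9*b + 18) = b/(b - 2)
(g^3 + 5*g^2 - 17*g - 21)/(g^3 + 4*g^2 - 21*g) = (g + 1)/g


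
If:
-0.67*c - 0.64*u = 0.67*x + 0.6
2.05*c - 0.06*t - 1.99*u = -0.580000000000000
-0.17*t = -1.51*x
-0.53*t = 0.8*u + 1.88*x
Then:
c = -0.61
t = 0.37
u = -0.35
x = 0.04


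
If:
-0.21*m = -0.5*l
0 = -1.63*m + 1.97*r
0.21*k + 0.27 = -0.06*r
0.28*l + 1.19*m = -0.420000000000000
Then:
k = -1.21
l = -0.13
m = -0.32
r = -0.27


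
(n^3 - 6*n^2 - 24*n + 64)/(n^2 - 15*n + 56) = (n^2 + 2*n - 8)/(n - 7)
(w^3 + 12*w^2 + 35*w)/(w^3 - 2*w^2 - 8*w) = (w^2 + 12*w + 35)/(w^2 - 2*w - 8)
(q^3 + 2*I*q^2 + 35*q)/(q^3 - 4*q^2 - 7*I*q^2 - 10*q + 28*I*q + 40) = q*(q + 7*I)/(q^2 - 2*q*(2 + I) + 8*I)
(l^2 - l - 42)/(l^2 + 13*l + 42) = (l - 7)/(l + 7)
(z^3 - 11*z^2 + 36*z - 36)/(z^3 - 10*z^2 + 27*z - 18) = (z - 2)/(z - 1)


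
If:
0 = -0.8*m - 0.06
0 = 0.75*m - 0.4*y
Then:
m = -0.08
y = -0.14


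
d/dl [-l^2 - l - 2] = -2*l - 1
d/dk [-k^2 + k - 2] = 1 - 2*k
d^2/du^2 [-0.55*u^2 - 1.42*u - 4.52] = -1.10000000000000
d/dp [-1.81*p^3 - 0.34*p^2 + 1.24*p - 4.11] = -5.43*p^2 - 0.68*p + 1.24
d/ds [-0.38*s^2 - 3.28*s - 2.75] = -0.76*s - 3.28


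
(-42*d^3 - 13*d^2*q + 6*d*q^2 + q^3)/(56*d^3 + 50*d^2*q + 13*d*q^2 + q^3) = (-3*d + q)/(4*d + q)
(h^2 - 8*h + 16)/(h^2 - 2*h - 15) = (-h^2 + 8*h - 16)/(-h^2 + 2*h + 15)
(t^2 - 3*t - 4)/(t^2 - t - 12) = (t + 1)/(t + 3)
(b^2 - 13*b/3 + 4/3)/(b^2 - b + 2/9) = 3*(b - 4)/(3*b - 2)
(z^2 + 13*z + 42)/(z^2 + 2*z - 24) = (z + 7)/(z - 4)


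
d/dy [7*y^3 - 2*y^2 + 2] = y*(21*y - 4)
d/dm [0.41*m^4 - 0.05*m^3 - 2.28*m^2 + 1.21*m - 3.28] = 1.64*m^3 - 0.15*m^2 - 4.56*m + 1.21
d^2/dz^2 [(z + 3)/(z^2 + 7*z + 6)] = 2*((z + 3)*(2*z + 7)^2 - (3*z + 10)*(z^2 + 7*z + 6))/(z^2 + 7*z + 6)^3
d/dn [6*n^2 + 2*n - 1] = 12*n + 2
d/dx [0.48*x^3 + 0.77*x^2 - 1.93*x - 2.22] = 1.44*x^2 + 1.54*x - 1.93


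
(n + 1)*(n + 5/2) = n^2 + 7*n/2 + 5/2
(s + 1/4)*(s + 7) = s^2 + 29*s/4 + 7/4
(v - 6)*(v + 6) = v^2 - 36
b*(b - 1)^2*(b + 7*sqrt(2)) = b^4 - 2*b^3 + 7*sqrt(2)*b^3 - 14*sqrt(2)*b^2 + b^2 + 7*sqrt(2)*b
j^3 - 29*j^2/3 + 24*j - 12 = (j - 6)*(j - 3)*(j - 2/3)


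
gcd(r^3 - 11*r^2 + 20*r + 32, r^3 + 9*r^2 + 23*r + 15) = r + 1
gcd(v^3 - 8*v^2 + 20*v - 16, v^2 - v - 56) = 1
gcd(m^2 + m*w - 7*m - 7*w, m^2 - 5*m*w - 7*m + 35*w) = m - 7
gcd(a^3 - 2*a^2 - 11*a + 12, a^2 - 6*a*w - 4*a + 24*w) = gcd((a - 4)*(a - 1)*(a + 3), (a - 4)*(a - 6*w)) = a - 4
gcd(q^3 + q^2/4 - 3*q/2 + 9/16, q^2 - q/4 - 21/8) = q + 3/2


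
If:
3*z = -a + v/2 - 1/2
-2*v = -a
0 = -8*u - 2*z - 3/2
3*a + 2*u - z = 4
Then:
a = 11/9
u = -5/72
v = 11/18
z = -17/36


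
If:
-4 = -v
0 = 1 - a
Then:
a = 1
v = 4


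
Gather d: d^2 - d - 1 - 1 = d^2 - d - 2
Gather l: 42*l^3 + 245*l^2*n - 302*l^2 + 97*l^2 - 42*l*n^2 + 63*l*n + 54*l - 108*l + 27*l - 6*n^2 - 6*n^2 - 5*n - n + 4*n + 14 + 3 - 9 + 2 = 42*l^3 + l^2*(245*n - 205) + l*(-42*n^2 + 63*n - 27) - 12*n^2 - 2*n + 10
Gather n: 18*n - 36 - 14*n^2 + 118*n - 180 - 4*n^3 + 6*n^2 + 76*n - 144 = -4*n^3 - 8*n^2 + 212*n - 360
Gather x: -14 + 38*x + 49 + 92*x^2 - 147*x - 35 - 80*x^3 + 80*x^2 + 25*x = -80*x^3 + 172*x^2 - 84*x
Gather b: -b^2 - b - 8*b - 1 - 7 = -b^2 - 9*b - 8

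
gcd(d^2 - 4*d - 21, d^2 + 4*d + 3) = d + 3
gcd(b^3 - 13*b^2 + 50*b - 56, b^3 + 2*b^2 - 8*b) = b - 2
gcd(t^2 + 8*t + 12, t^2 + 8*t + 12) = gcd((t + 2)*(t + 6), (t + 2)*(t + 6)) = t^2 + 8*t + 12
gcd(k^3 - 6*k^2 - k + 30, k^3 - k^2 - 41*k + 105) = k^2 - 8*k + 15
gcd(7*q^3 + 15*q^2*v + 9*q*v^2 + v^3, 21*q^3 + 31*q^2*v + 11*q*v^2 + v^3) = 7*q^2 + 8*q*v + v^2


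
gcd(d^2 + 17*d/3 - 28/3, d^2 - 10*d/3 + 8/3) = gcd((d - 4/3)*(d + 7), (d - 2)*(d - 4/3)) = d - 4/3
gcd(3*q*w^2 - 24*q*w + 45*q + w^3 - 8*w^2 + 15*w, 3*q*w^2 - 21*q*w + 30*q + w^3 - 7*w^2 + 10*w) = 3*q*w - 15*q + w^2 - 5*w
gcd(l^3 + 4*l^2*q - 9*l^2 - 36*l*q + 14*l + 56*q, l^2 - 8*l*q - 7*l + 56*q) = l - 7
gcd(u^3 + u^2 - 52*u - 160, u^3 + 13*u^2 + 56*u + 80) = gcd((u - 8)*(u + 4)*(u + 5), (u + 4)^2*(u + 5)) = u^2 + 9*u + 20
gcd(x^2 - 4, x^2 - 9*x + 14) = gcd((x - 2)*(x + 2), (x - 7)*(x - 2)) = x - 2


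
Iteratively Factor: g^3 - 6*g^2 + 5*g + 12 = (g - 3)*(g^2 - 3*g - 4) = (g - 3)*(g + 1)*(g - 4)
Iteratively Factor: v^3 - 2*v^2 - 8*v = (v - 4)*(v^2 + 2*v) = (v - 4)*(v + 2)*(v)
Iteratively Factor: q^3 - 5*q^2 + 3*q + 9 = (q - 3)*(q^2 - 2*q - 3) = (q - 3)*(q + 1)*(q - 3)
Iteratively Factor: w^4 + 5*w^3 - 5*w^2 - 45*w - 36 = (w + 4)*(w^3 + w^2 - 9*w - 9) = (w - 3)*(w + 4)*(w^2 + 4*w + 3) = (w - 3)*(w + 3)*(w + 4)*(w + 1)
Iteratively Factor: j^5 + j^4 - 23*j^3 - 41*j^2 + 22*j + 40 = (j - 1)*(j^4 + 2*j^3 - 21*j^2 - 62*j - 40) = (j - 5)*(j - 1)*(j^3 + 7*j^2 + 14*j + 8) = (j - 5)*(j - 1)*(j + 2)*(j^2 + 5*j + 4) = (j - 5)*(j - 1)*(j + 2)*(j + 4)*(j + 1)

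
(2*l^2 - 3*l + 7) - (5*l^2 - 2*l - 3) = -3*l^2 - l + 10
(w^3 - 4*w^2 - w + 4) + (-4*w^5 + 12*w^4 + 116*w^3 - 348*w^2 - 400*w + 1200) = -4*w^5 + 12*w^4 + 117*w^3 - 352*w^2 - 401*w + 1204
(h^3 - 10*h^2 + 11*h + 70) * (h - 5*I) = h^4 - 10*h^3 - 5*I*h^3 + 11*h^2 + 50*I*h^2 + 70*h - 55*I*h - 350*I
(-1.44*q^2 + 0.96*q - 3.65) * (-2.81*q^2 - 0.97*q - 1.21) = 4.0464*q^4 - 1.3008*q^3 + 11.0677*q^2 + 2.3789*q + 4.4165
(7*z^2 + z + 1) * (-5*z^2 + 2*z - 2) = -35*z^4 + 9*z^3 - 17*z^2 - 2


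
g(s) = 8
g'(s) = 0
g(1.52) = 8.00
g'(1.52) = 0.00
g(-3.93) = 8.00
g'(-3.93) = 0.00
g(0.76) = 8.00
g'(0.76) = 0.00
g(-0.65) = 8.00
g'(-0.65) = 0.00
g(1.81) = 8.00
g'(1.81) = 0.00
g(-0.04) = 8.00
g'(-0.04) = 0.00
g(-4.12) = 8.00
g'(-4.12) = 0.00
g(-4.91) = 8.00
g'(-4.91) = 0.00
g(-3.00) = 8.00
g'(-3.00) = 0.00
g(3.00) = 8.00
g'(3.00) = 0.00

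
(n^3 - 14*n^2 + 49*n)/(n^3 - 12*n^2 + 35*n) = (n - 7)/(n - 5)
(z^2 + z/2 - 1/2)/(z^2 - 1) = (z - 1/2)/(z - 1)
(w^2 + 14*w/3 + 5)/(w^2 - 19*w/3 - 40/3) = (w + 3)/(w - 8)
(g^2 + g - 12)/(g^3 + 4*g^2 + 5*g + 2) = (g^2 + g - 12)/(g^3 + 4*g^2 + 5*g + 2)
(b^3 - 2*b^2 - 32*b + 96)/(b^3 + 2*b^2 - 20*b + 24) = (b^2 - 8*b + 16)/(b^2 - 4*b + 4)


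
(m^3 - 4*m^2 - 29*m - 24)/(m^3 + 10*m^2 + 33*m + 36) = (m^2 - 7*m - 8)/(m^2 + 7*m + 12)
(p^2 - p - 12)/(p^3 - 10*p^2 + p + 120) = (p - 4)/(p^2 - 13*p + 40)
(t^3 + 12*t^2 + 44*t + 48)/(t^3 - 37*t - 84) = (t^2 + 8*t + 12)/(t^2 - 4*t - 21)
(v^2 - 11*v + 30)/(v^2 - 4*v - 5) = (v - 6)/(v + 1)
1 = 1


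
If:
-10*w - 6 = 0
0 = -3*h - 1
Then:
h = -1/3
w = -3/5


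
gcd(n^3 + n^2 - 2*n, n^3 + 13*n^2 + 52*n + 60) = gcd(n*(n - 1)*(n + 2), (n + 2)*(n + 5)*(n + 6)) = n + 2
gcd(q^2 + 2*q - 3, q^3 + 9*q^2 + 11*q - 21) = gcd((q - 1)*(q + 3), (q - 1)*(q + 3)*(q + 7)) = q^2 + 2*q - 3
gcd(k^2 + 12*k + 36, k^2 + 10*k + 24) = k + 6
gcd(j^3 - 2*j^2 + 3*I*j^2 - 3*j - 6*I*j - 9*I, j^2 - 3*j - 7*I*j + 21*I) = j - 3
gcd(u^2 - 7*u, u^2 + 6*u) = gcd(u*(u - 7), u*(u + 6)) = u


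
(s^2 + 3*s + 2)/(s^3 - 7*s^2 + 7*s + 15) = (s + 2)/(s^2 - 8*s + 15)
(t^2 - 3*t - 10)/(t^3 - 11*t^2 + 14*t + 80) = 1/(t - 8)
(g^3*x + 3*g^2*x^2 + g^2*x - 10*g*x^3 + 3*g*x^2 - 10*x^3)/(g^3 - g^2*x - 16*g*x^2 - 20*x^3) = x*(-g^3 - 3*g^2*x - g^2 + 10*g*x^2 - 3*g*x + 10*x^2)/(-g^3 + g^2*x + 16*g*x^2 + 20*x^3)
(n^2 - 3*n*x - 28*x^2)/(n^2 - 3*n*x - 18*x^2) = (-n^2 + 3*n*x + 28*x^2)/(-n^2 + 3*n*x + 18*x^2)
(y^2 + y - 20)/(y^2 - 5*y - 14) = (-y^2 - y + 20)/(-y^2 + 5*y + 14)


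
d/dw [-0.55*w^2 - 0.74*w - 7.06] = -1.1*w - 0.74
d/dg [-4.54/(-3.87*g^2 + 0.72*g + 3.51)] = (3.2688 - 35.1396*g)/(-3.87*g^2 + 0.72*g + 3.51)^2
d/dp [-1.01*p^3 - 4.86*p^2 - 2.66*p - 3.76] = -3.03*p^2 - 9.72*p - 2.66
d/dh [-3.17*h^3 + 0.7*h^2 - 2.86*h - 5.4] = -9.51*h^2 + 1.4*h - 2.86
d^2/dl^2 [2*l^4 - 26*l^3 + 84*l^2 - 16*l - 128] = 24*l^2 - 156*l + 168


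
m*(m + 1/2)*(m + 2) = m^3 + 5*m^2/2 + m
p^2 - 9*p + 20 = (p - 5)*(p - 4)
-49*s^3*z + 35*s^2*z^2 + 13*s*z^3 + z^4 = z*(-s + z)*(7*s + z)^2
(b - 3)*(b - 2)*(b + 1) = b^3 - 4*b^2 + b + 6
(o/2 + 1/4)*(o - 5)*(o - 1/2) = o^3/2 - 5*o^2/2 - o/8 + 5/8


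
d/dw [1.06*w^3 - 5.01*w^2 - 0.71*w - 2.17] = 3.18*w^2 - 10.02*w - 0.71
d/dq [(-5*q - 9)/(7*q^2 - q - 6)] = (-35*q^2 + 5*q + (5*q + 9)*(14*q - 1) + 30)/(-7*q^2 + q + 6)^2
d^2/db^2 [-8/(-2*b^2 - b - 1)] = 16*(-4*b^2 - 2*b + (4*b + 1)^2 - 2)/(2*b^2 + b + 1)^3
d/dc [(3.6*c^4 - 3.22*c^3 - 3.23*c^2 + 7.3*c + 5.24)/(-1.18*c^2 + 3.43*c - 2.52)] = (-8.496*c^5 + 40.8436*c^4 - 58.3772*c^3 + 21.8783*c^2 + 28.6456*c - 36.3692)/(1.3924*c^4 - 8.0948*c^3 + 17.7121*c^2 - 17.2872*c + 6.3504)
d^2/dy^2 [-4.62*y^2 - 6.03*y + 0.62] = -9.24000000000000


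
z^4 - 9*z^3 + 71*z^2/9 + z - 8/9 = (z - 8)*(z - 1)*(z - 1/3)*(z + 1/3)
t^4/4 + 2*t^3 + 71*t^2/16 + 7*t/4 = t*(t/4 + 1)*(t + 1/2)*(t + 7/2)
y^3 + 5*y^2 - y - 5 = (y - 1)*(y + 1)*(y + 5)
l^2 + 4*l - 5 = (l - 1)*(l + 5)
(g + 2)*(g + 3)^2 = g^3 + 8*g^2 + 21*g + 18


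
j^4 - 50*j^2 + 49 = (j - 7)*(j - 1)*(j + 1)*(j + 7)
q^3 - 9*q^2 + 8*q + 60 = (q - 6)*(q - 5)*(q + 2)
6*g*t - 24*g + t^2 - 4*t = (6*g + t)*(t - 4)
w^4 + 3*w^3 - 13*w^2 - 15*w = w*(w - 3)*(w + 1)*(w + 5)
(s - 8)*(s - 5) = s^2 - 13*s + 40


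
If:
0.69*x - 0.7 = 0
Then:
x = 1.01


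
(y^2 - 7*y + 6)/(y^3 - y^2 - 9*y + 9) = (y - 6)/(y^2 - 9)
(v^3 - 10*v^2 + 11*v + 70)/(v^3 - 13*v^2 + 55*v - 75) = (v^2 - 5*v - 14)/(v^2 - 8*v + 15)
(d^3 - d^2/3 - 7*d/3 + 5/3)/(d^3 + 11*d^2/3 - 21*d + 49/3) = (3*d^2 + 2*d - 5)/(3*d^2 + 14*d - 49)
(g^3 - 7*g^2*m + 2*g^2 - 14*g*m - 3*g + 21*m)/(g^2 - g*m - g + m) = (g^2 - 7*g*m + 3*g - 21*m)/(g - m)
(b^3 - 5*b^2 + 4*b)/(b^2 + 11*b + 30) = b*(b^2 - 5*b + 4)/(b^2 + 11*b + 30)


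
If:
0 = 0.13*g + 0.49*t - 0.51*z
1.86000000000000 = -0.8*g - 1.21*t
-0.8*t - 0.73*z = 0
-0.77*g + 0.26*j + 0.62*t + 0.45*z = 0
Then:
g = -2.86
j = -8.65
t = 0.35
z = -0.39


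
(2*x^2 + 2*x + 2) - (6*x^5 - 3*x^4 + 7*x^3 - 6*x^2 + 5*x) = -6*x^5 + 3*x^4 - 7*x^3 + 8*x^2 - 3*x + 2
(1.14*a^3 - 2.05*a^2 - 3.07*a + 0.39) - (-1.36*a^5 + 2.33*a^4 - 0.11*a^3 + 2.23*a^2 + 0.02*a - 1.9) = 1.36*a^5 - 2.33*a^4 + 1.25*a^3 - 4.28*a^2 - 3.09*a + 2.29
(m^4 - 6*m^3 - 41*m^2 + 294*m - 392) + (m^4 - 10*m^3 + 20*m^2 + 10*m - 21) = 2*m^4 - 16*m^3 - 21*m^2 + 304*m - 413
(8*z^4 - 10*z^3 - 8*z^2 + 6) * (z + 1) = 8*z^5 - 2*z^4 - 18*z^3 - 8*z^2 + 6*z + 6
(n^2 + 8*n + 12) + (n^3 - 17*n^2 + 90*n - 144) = n^3 - 16*n^2 + 98*n - 132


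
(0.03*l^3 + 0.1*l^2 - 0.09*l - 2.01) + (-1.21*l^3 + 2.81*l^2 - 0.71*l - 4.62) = -1.18*l^3 + 2.91*l^2 - 0.8*l - 6.63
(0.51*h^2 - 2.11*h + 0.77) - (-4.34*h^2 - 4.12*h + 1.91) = 4.85*h^2 + 2.01*h - 1.14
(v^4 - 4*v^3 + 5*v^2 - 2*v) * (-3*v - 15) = -3*v^5 - 3*v^4 + 45*v^3 - 69*v^2 + 30*v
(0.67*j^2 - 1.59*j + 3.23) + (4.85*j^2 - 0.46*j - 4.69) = 5.52*j^2 - 2.05*j - 1.46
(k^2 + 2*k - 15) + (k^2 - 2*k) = 2*k^2 - 15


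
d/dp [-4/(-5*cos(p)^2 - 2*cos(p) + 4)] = 8*(5*cos(p) + 1)*sin(p)/(5*cos(p)^2 + 2*cos(p) - 4)^2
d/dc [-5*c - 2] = -5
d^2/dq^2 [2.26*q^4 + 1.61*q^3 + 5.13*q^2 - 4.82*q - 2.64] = 27.12*q^2 + 9.66*q + 10.26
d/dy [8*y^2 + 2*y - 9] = 16*y + 2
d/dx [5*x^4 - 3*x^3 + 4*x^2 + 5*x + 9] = 20*x^3 - 9*x^2 + 8*x + 5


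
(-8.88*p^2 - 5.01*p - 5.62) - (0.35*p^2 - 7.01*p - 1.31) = -9.23*p^2 + 2.0*p - 4.31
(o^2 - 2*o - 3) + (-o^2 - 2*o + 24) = 21 - 4*o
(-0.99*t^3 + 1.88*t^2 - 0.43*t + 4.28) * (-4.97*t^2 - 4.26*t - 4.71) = 4.9203*t^5 - 5.1262*t^4 - 1.2088*t^3 - 28.2946*t^2 - 16.2075*t - 20.1588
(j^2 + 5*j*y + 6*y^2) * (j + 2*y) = j^3 + 7*j^2*y + 16*j*y^2 + 12*y^3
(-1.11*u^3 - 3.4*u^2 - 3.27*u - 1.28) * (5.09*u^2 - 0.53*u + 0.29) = -5.6499*u^5 - 16.7177*u^4 - 15.1642*u^3 - 5.7681*u^2 - 0.2699*u - 0.3712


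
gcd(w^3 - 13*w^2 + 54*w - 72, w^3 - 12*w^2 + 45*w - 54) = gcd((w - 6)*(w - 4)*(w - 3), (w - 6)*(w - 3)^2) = w^2 - 9*w + 18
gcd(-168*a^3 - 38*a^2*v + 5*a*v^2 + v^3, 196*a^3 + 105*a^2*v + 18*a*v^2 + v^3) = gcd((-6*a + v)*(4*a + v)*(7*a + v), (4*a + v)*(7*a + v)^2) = 28*a^2 + 11*a*v + v^2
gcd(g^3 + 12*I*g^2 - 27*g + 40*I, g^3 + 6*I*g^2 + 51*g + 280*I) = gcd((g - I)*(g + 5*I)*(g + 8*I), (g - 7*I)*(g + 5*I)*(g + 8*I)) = g^2 + 13*I*g - 40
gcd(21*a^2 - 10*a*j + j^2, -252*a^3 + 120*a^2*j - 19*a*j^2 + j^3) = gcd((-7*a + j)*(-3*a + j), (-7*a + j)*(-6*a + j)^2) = 7*a - j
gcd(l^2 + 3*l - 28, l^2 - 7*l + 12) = l - 4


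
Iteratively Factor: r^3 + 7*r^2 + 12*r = (r + 3)*(r^2 + 4*r) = (r + 3)*(r + 4)*(r)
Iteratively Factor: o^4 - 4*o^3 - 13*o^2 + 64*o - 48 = (o - 3)*(o^3 - o^2 - 16*o + 16) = (o - 3)*(o + 4)*(o^2 - 5*o + 4) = (o - 3)*(o - 1)*(o + 4)*(o - 4)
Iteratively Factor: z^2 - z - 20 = (z + 4)*(z - 5)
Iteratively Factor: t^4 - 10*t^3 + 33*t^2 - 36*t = (t - 3)*(t^3 - 7*t^2 + 12*t) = (t - 4)*(t - 3)*(t^2 - 3*t) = t*(t - 4)*(t - 3)*(t - 3)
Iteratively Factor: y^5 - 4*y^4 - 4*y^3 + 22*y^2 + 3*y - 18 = (y - 1)*(y^4 - 3*y^3 - 7*y^2 + 15*y + 18) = (y - 1)*(y + 2)*(y^3 - 5*y^2 + 3*y + 9) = (y - 3)*(y - 1)*(y + 2)*(y^2 - 2*y - 3) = (y - 3)^2*(y - 1)*(y + 2)*(y + 1)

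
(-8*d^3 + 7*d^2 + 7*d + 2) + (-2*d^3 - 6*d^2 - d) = -10*d^3 + d^2 + 6*d + 2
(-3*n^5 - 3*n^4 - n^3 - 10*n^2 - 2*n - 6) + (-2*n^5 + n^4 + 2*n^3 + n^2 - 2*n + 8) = -5*n^5 - 2*n^4 + n^3 - 9*n^2 - 4*n + 2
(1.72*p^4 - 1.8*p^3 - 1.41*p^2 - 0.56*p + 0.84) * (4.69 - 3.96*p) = -6.8112*p^5 + 15.1948*p^4 - 2.8584*p^3 - 4.3953*p^2 - 5.9528*p + 3.9396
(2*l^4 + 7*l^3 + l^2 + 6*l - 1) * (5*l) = 10*l^5 + 35*l^4 + 5*l^3 + 30*l^2 - 5*l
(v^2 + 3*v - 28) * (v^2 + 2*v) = v^4 + 5*v^3 - 22*v^2 - 56*v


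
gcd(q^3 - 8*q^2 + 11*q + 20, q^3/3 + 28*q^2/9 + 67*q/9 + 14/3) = q + 1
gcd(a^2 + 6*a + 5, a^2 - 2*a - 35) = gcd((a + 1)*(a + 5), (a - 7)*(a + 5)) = a + 5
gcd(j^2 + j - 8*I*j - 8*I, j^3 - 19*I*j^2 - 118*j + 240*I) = j - 8*I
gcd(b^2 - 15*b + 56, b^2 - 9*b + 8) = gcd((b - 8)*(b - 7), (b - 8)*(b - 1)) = b - 8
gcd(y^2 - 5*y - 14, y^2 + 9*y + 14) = y + 2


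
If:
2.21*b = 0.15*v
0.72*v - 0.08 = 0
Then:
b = 0.01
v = 0.11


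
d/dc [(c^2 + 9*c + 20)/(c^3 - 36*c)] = (-c^4 - 18*c^3 - 96*c^2 + 720)/(c^2*(c^4 - 72*c^2 + 1296))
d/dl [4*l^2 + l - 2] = 8*l + 1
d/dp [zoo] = 0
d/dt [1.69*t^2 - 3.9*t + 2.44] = 3.38*t - 3.9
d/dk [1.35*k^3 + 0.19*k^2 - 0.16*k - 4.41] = 4.05*k^2 + 0.38*k - 0.16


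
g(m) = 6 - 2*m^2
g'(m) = -4*m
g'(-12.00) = 48.00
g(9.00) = -156.00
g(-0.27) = 5.85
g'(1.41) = -5.64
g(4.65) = -37.24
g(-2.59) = -7.42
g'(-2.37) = 9.48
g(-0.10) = 5.98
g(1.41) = 2.02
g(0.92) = 4.31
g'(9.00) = -36.00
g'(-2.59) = 10.36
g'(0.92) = -3.68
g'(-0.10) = 0.40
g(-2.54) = -6.90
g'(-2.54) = 10.16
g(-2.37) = -5.23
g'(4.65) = -18.60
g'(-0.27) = 1.08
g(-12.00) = -282.00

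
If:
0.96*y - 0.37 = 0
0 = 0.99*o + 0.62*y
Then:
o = -0.24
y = 0.39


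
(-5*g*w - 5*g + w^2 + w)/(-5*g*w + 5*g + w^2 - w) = (w + 1)/(w - 1)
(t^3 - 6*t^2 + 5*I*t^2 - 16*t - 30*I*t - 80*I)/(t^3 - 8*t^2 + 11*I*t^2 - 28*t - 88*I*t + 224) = (t^2 + t*(2 + 5*I) + 10*I)/(t^2 + 11*I*t - 28)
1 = 1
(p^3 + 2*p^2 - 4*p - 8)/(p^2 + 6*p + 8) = (p^2 - 4)/(p + 4)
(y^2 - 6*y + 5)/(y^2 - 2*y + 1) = (y - 5)/(y - 1)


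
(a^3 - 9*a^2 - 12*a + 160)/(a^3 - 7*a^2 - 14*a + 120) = (a - 8)/(a - 6)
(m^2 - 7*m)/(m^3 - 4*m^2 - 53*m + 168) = m*(m - 7)/(m^3 - 4*m^2 - 53*m + 168)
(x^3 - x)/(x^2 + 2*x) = (x^2 - 1)/(x + 2)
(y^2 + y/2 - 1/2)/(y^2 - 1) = (y - 1/2)/(y - 1)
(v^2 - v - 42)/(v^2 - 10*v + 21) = (v + 6)/(v - 3)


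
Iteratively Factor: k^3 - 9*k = (k + 3)*(k^2 - 3*k) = (k - 3)*(k + 3)*(k)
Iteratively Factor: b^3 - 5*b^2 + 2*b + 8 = (b + 1)*(b^2 - 6*b + 8) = (b - 2)*(b + 1)*(b - 4)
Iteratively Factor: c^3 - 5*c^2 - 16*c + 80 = (c - 4)*(c^2 - c - 20) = (c - 5)*(c - 4)*(c + 4)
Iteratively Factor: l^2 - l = (l - 1)*(l)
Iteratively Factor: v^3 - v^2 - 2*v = (v)*(v^2 - v - 2) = v*(v + 1)*(v - 2)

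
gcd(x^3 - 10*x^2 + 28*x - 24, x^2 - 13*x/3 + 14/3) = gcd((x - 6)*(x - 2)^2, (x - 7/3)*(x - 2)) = x - 2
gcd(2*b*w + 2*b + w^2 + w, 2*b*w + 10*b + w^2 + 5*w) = 2*b + w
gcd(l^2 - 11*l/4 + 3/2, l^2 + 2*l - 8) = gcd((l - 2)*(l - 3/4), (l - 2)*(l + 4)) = l - 2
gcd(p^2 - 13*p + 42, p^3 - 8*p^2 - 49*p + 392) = p - 7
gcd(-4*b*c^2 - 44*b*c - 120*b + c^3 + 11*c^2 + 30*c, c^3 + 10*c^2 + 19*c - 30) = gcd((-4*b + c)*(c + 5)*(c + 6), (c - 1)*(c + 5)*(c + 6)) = c^2 + 11*c + 30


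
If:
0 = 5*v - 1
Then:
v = 1/5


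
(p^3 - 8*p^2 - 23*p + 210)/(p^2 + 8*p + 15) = (p^2 - 13*p + 42)/(p + 3)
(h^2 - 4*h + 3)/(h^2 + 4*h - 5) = (h - 3)/(h + 5)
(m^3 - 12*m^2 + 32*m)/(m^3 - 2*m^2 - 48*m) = (m - 4)/(m + 6)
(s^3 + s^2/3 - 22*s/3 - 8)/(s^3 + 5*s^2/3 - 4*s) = (3*s^3 + s^2 - 22*s - 24)/(s*(3*s^2 + 5*s - 12))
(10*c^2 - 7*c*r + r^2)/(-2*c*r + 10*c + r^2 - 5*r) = (-5*c + r)/(r - 5)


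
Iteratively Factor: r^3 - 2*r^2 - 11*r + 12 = (r + 3)*(r^2 - 5*r + 4) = (r - 1)*(r + 3)*(r - 4)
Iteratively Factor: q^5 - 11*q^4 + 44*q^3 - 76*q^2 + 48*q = (q - 2)*(q^4 - 9*q^3 + 26*q^2 - 24*q) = (q - 3)*(q - 2)*(q^3 - 6*q^2 + 8*q) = (q - 3)*(q - 2)^2*(q^2 - 4*q) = q*(q - 3)*(q - 2)^2*(q - 4)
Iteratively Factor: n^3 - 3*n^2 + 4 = (n + 1)*(n^2 - 4*n + 4) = (n - 2)*(n + 1)*(n - 2)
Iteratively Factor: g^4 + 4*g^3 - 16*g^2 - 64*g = (g + 4)*(g^3 - 16*g) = (g + 4)^2*(g^2 - 4*g) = (g - 4)*(g + 4)^2*(g)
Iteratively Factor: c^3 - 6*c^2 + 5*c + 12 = (c - 3)*(c^2 - 3*c - 4) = (c - 3)*(c + 1)*(c - 4)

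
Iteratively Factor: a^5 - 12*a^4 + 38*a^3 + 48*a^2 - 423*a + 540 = (a + 3)*(a^4 - 15*a^3 + 83*a^2 - 201*a + 180) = (a - 4)*(a + 3)*(a^3 - 11*a^2 + 39*a - 45) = (a - 5)*(a - 4)*(a + 3)*(a^2 - 6*a + 9) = (a - 5)*(a - 4)*(a - 3)*(a + 3)*(a - 3)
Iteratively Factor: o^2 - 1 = (o + 1)*(o - 1)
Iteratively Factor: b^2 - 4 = (b - 2)*(b + 2)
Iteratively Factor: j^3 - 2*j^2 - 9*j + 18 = (j - 3)*(j^2 + j - 6) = (j - 3)*(j - 2)*(j + 3)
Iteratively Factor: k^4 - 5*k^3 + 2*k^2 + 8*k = (k + 1)*(k^3 - 6*k^2 + 8*k) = (k - 4)*(k + 1)*(k^2 - 2*k) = (k - 4)*(k - 2)*(k + 1)*(k)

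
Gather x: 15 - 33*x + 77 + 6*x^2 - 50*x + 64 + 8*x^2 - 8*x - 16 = 14*x^2 - 91*x + 140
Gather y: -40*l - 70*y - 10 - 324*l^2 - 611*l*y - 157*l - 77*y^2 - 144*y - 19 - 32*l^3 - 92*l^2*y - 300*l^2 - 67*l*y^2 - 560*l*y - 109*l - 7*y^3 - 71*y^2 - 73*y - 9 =-32*l^3 - 624*l^2 - 306*l - 7*y^3 + y^2*(-67*l - 148) + y*(-92*l^2 - 1171*l - 287) - 38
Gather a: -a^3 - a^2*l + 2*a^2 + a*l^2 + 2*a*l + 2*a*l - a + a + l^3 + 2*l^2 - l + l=-a^3 + a^2*(2 - l) + a*(l^2 + 4*l) + l^3 + 2*l^2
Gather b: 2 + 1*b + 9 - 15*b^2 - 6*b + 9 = -15*b^2 - 5*b + 20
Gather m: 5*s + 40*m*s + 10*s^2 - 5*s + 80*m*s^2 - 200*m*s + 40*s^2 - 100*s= m*(80*s^2 - 160*s) + 50*s^2 - 100*s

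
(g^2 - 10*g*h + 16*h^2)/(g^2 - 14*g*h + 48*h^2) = (g - 2*h)/(g - 6*h)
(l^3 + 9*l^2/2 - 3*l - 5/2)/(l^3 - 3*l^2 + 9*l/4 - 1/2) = 2*(2*l^3 + 9*l^2 - 6*l - 5)/(4*l^3 - 12*l^2 + 9*l - 2)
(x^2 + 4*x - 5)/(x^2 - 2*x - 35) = (x - 1)/(x - 7)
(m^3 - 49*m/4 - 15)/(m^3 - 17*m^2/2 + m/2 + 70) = (m + 3/2)/(m - 7)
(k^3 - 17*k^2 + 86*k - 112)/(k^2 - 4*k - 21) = (k^2 - 10*k + 16)/(k + 3)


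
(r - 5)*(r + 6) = r^2 + r - 30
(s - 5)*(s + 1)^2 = s^3 - 3*s^2 - 9*s - 5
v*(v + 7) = v^2 + 7*v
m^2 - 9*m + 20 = (m - 5)*(m - 4)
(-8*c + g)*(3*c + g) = -24*c^2 - 5*c*g + g^2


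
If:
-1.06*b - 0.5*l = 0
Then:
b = -0.471698113207547*l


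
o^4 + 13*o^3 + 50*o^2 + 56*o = o*(o + 2)*(o + 4)*(o + 7)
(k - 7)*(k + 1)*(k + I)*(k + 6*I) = k^4 - 6*k^3 + 7*I*k^3 - 13*k^2 - 42*I*k^2 + 36*k - 49*I*k + 42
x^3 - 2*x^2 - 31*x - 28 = (x - 7)*(x + 1)*(x + 4)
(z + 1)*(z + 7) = z^2 + 8*z + 7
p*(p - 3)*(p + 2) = p^3 - p^2 - 6*p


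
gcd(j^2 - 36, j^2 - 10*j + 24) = j - 6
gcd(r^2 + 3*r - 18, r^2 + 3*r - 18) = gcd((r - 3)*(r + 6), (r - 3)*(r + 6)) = r^2 + 3*r - 18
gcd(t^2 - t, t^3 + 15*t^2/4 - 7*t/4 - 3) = t - 1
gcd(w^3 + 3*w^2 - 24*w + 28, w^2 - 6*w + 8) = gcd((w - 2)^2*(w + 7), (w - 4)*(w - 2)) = w - 2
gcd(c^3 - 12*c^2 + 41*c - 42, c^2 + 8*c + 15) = 1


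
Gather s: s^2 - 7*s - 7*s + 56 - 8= s^2 - 14*s + 48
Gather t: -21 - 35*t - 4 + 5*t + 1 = -30*t - 24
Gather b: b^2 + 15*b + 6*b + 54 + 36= b^2 + 21*b + 90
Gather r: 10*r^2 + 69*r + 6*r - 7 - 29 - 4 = 10*r^2 + 75*r - 40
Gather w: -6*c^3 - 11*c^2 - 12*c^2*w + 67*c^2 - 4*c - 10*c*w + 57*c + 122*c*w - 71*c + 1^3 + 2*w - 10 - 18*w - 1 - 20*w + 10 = -6*c^3 + 56*c^2 - 18*c + w*(-12*c^2 + 112*c - 36)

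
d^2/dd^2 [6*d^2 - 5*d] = 12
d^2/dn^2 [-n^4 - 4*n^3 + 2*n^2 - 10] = -12*n^2 - 24*n + 4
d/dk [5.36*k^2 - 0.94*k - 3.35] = 10.72*k - 0.94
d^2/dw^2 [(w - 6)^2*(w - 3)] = 6*w - 30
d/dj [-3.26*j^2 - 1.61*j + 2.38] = -6.52*j - 1.61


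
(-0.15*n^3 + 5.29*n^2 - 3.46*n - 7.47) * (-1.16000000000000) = 0.174*n^3 - 6.1364*n^2 + 4.0136*n + 8.6652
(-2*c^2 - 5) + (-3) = -2*c^2 - 8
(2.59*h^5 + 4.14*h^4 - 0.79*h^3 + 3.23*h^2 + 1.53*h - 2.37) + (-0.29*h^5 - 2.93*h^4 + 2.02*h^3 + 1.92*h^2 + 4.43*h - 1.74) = 2.3*h^5 + 1.21*h^4 + 1.23*h^3 + 5.15*h^2 + 5.96*h - 4.11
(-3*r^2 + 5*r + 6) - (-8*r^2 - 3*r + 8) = 5*r^2 + 8*r - 2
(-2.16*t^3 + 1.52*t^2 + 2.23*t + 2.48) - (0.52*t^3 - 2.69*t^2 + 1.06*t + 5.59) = -2.68*t^3 + 4.21*t^2 + 1.17*t - 3.11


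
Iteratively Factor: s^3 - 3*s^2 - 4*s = (s)*(s^2 - 3*s - 4) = s*(s - 4)*(s + 1)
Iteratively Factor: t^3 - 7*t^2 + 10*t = (t)*(t^2 - 7*t + 10) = t*(t - 5)*(t - 2)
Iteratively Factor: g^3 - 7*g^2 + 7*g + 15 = (g - 3)*(g^2 - 4*g - 5) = (g - 5)*(g - 3)*(g + 1)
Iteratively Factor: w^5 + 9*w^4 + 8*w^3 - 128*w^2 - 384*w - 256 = (w + 1)*(w^4 + 8*w^3 - 128*w - 256) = (w - 4)*(w + 1)*(w^3 + 12*w^2 + 48*w + 64) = (w - 4)*(w + 1)*(w + 4)*(w^2 + 8*w + 16) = (w - 4)*(w + 1)*(w + 4)^2*(w + 4)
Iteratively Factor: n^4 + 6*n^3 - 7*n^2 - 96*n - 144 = (n + 3)*(n^3 + 3*n^2 - 16*n - 48) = (n + 3)^2*(n^2 - 16) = (n + 3)^2*(n + 4)*(n - 4)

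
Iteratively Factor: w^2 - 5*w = (w - 5)*(w)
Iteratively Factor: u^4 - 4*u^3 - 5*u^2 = (u)*(u^3 - 4*u^2 - 5*u) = u*(u + 1)*(u^2 - 5*u) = u^2*(u + 1)*(u - 5)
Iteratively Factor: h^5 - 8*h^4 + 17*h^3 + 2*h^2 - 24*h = (h - 4)*(h^4 - 4*h^3 + h^2 + 6*h) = (h - 4)*(h - 2)*(h^3 - 2*h^2 - 3*h) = (h - 4)*(h - 3)*(h - 2)*(h^2 + h) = (h - 4)*(h - 3)*(h - 2)*(h + 1)*(h)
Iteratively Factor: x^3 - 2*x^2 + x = (x - 1)*(x^2 - x) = x*(x - 1)*(x - 1)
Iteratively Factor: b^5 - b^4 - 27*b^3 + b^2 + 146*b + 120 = (b + 1)*(b^4 - 2*b^3 - 25*b^2 + 26*b + 120) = (b - 5)*(b + 1)*(b^3 + 3*b^2 - 10*b - 24) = (b - 5)*(b + 1)*(b + 4)*(b^2 - b - 6) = (b - 5)*(b - 3)*(b + 1)*(b + 4)*(b + 2)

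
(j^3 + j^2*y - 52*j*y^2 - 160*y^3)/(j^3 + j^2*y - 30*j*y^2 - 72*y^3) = (-j^2 + 3*j*y + 40*y^2)/(-j^2 + 3*j*y + 18*y^2)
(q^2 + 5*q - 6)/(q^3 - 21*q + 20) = (q + 6)/(q^2 + q - 20)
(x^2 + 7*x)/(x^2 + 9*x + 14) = x/(x + 2)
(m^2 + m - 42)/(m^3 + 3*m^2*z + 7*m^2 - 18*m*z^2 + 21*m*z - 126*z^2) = (6 - m)/(-m^2 - 3*m*z + 18*z^2)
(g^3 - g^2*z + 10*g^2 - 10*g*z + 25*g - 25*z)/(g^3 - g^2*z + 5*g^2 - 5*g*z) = (g + 5)/g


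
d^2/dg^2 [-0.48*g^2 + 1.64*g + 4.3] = -0.960000000000000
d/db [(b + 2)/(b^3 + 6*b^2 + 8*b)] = 2*(-b - 2)/(b^2*(b^2 + 8*b + 16))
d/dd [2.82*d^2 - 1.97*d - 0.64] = 5.64*d - 1.97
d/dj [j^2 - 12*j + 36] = 2*j - 12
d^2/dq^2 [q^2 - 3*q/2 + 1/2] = 2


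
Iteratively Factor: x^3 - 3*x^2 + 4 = (x + 1)*(x^2 - 4*x + 4) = (x - 2)*(x + 1)*(x - 2)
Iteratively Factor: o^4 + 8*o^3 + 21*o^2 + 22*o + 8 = (o + 4)*(o^3 + 4*o^2 + 5*o + 2) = (o + 1)*(o + 4)*(o^2 + 3*o + 2) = (o + 1)*(o + 2)*(o + 4)*(o + 1)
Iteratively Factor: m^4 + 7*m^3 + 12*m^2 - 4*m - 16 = (m + 4)*(m^3 + 3*m^2 - 4) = (m + 2)*(m + 4)*(m^2 + m - 2) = (m - 1)*(m + 2)*(m + 4)*(m + 2)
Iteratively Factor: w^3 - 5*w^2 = (w)*(w^2 - 5*w) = w^2*(w - 5)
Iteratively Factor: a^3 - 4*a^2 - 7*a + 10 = (a - 5)*(a^2 + a - 2) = (a - 5)*(a + 2)*(a - 1)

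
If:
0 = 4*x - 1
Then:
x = 1/4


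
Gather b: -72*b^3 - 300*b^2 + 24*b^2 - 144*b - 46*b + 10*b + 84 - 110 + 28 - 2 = -72*b^3 - 276*b^2 - 180*b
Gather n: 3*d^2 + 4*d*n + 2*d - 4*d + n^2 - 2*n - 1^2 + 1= 3*d^2 - 2*d + n^2 + n*(4*d - 2)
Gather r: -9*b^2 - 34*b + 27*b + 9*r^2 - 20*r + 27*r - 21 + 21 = -9*b^2 - 7*b + 9*r^2 + 7*r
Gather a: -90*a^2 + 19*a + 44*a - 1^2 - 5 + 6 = -90*a^2 + 63*a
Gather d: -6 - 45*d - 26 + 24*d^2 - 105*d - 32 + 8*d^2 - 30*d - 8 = 32*d^2 - 180*d - 72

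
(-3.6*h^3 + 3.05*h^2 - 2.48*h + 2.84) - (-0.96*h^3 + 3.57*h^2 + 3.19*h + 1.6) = -2.64*h^3 - 0.52*h^2 - 5.67*h + 1.24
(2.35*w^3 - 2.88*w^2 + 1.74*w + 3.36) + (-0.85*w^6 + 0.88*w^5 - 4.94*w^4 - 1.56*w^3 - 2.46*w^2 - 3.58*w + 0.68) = -0.85*w^6 + 0.88*w^5 - 4.94*w^4 + 0.79*w^3 - 5.34*w^2 - 1.84*w + 4.04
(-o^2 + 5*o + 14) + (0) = -o^2 + 5*o + 14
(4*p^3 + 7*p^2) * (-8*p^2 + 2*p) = -32*p^5 - 48*p^4 + 14*p^3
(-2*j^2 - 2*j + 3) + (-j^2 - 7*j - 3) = -3*j^2 - 9*j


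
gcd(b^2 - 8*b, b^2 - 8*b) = b^2 - 8*b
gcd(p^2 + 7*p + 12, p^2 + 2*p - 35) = 1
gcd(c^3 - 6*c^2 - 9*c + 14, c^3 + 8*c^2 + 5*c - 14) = c^2 + c - 2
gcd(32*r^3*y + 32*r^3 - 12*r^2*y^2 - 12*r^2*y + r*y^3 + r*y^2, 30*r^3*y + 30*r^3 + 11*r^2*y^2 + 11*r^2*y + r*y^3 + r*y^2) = r*y + r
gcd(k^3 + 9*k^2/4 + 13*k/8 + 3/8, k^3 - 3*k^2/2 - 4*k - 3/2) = k^2 + 3*k/2 + 1/2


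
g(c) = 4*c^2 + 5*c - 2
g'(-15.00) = -115.00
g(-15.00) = 823.00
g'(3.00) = 29.00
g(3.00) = 49.00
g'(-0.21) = 3.32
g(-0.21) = -2.87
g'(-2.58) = -15.64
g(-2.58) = 11.73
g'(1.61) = 17.88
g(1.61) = 16.42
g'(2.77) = 27.16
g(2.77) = 42.54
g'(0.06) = 5.48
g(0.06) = -1.69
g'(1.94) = 20.52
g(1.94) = 22.75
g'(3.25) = 31.00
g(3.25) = 56.50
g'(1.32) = 15.56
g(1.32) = 11.57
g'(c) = 8*c + 5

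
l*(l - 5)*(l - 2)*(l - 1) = l^4 - 8*l^3 + 17*l^2 - 10*l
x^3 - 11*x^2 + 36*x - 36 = (x - 6)*(x - 3)*(x - 2)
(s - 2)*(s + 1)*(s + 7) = s^3 + 6*s^2 - 9*s - 14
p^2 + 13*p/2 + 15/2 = (p + 3/2)*(p + 5)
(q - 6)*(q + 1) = q^2 - 5*q - 6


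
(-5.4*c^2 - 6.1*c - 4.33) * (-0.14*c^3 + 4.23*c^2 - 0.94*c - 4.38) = 0.756*c^5 - 21.988*c^4 - 20.1208*c^3 + 11.0701*c^2 + 30.7882*c + 18.9654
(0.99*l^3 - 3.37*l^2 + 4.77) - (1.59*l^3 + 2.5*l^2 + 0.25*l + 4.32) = -0.6*l^3 - 5.87*l^2 - 0.25*l + 0.449999999999999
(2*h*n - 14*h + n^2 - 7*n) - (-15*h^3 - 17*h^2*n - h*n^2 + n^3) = 15*h^3 + 17*h^2*n + h*n^2 + 2*h*n - 14*h - n^3 + n^2 - 7*n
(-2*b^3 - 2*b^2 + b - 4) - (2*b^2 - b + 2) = -2*b^3 - 4*b^2 + 2*b - 6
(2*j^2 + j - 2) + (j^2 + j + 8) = 3*j^2 + 2*j + 6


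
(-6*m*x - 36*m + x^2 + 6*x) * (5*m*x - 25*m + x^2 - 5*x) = -30*m^2*x^2 - 30*m^2*x + 900*m^2 - m*x^3 - m*x^2 + 30*m*x + x^4 + x^3 - 30*x^2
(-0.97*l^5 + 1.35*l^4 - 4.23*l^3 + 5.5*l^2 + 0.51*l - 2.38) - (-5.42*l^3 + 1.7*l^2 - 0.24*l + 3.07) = -0.97*l^5 + 1.35*l^4 + 1.19*l^3 + 3.8*l^2 + 0.75*l - 5.45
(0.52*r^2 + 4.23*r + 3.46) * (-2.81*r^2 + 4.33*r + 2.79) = -1.4612*r^4 - 9.6347*r^3 + 10.0441*r^2 + 26.7835*r + 9.6534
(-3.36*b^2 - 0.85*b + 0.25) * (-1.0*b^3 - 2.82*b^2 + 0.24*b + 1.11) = 3.36*b^5 + 10.3252*b^4 + 1.3406*b^3 - 4.6386*b^2 - 0.8835*b + 0.2775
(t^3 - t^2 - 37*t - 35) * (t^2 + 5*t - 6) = t^5 + 4*t^4 - 48*t^3 - 214*t^2 + 47*t + 210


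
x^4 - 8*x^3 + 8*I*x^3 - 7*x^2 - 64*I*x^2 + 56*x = x*(x - 8)*(x + I)*(x + 7*I)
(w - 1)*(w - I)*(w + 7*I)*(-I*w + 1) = -I*w^4 + 7*w^3 + I*w^3 - 7*w^2 - I*w^2 + 7*w + I*w - 7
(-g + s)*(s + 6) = -g*s - 6*g + s^2 + 6*s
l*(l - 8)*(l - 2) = l^3 - 10*l^2 + 16*l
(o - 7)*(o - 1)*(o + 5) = o^3 - 3*o^2 - 33*o + 35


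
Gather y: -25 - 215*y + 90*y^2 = 90*y^2 - 215*y - 25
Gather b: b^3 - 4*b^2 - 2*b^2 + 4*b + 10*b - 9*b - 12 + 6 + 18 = b^3 - 6*b^2 + 5*b + 12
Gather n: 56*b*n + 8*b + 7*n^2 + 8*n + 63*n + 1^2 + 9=8*b + 7*n^2 + n*(56*b + 71) + 10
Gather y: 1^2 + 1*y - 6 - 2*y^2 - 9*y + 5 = -2*y^2 - 8*y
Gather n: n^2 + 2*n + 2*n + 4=n^2 + 4*n + 4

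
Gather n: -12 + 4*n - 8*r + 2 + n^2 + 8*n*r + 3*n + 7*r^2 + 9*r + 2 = n^2 + n*(8*r + 7) + 7*r^2 + r - 8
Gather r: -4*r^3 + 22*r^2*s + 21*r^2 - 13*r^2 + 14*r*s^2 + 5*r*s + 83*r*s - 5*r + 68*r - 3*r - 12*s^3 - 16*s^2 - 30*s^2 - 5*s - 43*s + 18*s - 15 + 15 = -4*r^3 + r^2*(22*s + 8) + r*(14*s^2 + 88*s + 60) - 12*s^3 - 46*s^2 - 30*s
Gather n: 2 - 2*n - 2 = -2*n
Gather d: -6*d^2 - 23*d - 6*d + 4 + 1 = -6*d^2 - 29*d + 5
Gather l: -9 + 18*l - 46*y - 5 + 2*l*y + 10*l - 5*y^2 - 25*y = l*(2*y + 28) - 5*y^2 - 71*y - 14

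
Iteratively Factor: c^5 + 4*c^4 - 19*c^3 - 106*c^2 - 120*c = (c + 4)*(c^4 - 19*c^2 - 30*c) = (c - 5)*(c + 4)*(c^3 + 5*c^2 + 6*c) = (c - 5)*(c + 2)*(c + 4)*(c^2 + 3*c) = c*(c - 5)*(c + 2)*(c + 4)*(c + 3)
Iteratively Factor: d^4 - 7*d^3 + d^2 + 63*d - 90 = (d - 2)*(d^3 - 5*d^2 - 9*d + 45) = (d - 2)*(d + 3)*(d^2 - 8*d + 15) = (d - 5)*(d - 2)*(d + 3)*(d - 3)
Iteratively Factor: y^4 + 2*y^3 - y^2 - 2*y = (y - 1)*(y^3 + 3*y^2 + 2*y) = (y - 1)*(y + 1)*(y^2 + 2*y) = (y - 1)*(y + 1)*(y + 2)*(y)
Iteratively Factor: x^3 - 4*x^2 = (x)*(x^2 - 4*x) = x*(x - 4)*(x)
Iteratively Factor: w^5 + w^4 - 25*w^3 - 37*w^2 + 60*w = (w - 5)*(w^4 + 6*w^3 + 5*w^2 - 12*w) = (w - 5)*(w + 4)*(w^3 + 2*w^2 - 3*w) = (w - 5)*(w - 1)*(w + 4)*(w^2 + 3*w) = (w - 5)*(w - 1)*(w + 3)*(w + 4)*(w)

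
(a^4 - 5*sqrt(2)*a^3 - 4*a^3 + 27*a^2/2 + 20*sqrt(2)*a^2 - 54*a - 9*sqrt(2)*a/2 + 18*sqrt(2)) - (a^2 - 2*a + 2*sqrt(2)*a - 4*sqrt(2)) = a^4 - 5*sqrt(2)*a^3 - 4*a^3 + 25*a^2/2 + 20*sqrt(2)*a^2 - 52*a - 13*sqrt(2)*a/2 + 22*sqrt(2)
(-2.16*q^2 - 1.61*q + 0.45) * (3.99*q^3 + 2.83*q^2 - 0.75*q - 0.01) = -8.6184*q^5 - 12.5367*q^4 - 1.1408*q^3 + 2.5026*q^2 - 0.3214*q - 0.0045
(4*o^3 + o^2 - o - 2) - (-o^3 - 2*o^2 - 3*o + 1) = 5*o^3 + 3*o^2 + 2*o - 3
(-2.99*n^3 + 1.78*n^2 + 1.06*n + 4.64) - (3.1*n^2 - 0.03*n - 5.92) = -2.99*n^3 - 1.32*n^2 + 1.09*n + 10.56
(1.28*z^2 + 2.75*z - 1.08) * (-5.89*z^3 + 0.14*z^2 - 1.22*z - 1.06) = -7.5392*z^5 - 16.0183*z^4 + 5.1846*z^3 - 4.863*z^2 - 1.5974*z + 1.1448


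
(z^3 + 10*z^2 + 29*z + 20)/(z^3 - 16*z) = (z^2 + 6*z + 5)/(z*(z - 4))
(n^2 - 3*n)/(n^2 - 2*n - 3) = n/(n + 1)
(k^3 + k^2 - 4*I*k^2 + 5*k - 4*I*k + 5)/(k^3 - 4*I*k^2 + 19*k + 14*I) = (k^2 + k*(1 - 5*I) - 5*I)/(k^2 - 5*I*k + 14)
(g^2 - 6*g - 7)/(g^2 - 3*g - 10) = (-g^2 + 6*g + 7)/(-g^2 + 3*g + 10)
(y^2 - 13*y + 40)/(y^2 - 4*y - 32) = (y - 5)/(y + 4)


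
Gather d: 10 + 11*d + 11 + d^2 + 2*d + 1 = d^2 + 13*d + 22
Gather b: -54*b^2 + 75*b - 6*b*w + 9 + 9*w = -54*b^2 + b*(75 - 6*w) + 9*w + 9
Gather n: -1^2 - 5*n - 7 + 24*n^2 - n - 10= 24*n^2 - 6*n - 18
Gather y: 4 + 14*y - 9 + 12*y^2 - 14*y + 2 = 12*y^2 - 3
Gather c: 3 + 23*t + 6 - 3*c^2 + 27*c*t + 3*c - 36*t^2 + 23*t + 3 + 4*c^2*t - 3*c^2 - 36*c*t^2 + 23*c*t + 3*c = c^2*(4*t - 6) + c*(-36*t^2 + 50*t + 6) - 36*t^2 + 46*t + 12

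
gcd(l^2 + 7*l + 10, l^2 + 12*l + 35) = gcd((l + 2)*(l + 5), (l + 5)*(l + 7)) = l + 5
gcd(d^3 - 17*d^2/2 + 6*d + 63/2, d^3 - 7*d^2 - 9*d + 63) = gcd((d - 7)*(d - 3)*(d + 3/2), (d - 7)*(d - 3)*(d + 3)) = d^2 - 10*d + 21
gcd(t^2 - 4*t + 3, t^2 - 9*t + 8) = t - 1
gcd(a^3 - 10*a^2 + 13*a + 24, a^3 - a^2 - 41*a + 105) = a - 3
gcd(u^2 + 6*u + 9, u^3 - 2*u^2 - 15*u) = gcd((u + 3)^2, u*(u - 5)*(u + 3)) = u + 3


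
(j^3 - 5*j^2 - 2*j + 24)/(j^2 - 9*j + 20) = (j^2 - j - 6)/(j - 5)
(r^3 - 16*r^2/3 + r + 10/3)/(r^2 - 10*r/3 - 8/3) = (r^2 - 6*r + 5)/(r - 4)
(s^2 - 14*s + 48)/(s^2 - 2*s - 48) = (s - 6)/(s + 6)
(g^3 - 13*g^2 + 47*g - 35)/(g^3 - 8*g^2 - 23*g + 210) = (g^2 - 6*g + 5)/(g^2 - g - 30)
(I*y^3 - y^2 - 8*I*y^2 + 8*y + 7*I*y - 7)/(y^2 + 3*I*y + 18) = (I*y^3 - y^2*(1 + 8*I) + y*(8 + 7*I) - 7)/(y^2 + 3*I*y + 18)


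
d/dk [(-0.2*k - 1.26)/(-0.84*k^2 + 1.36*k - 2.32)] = (-0.168*k^2 - 2.1168*k + 2.1776)/(0.7056*k^4 - 2.2848*k^3 + 5.7472*k^2 - 6.3104*k + 5.3824)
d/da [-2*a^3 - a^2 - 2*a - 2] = -6*a^2 - 2*a - 2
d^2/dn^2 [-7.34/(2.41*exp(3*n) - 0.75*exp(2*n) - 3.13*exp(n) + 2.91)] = (-7.34*(-14.46*exp(2*n) + 3.0*exp(n) + 6.26)*(-7.23*exp(2*n) + 1.5*exp(n) + 3.13)*exp(n) + (159.2046*exp(2*n) - 22.02*exp(n) - 22.9742)*(2.41*exp(3*n) - 0.75*exp(2*n) - 3.13*exp(n) + 2.91))*exp(n)/(2.41*exp(3*n) - 0.75*exp(2*n) - 3.13*exp(n) + 2.91)^3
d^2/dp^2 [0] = 0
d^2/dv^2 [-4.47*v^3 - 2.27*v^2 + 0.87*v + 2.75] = -26.82*v - 4.54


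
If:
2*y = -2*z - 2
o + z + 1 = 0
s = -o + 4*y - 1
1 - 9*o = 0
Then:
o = 1/9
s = -2/3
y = 1/9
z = -10/9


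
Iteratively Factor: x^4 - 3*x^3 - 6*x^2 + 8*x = (x - 1)*(x^3 - 2*x^2 - 8*x) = x*(x - 1)*(x^2 - 2*x - 8) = x*(x - 1)*(x + 2)*(x - 4)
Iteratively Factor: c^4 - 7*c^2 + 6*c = (c + 3)*(c^3 - 3*c^2 + 2*c) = (c - 1)*(c + 3)*(c^2 - 2*c) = c*(c - 1)*(c + 3)*(c - 2)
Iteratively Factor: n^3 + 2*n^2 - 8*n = (n - 2)*(n^2 + 4*n) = n*(n - 2)*(n + 4)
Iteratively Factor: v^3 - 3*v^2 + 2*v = (v)*(v^2 - 3*v + 2) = v*(v - 2)*(v - 1)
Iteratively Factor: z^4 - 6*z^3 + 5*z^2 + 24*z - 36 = (z - 3)*(z^3 - 3*z^2 - 4*z + 12) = (z - 3)*(z + 2)*(z^2 - 5*z + 6) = (z - 3)*(z - 2)*(z + 2)*(z - 3)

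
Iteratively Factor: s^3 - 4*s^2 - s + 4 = (s - 1)*(s^2 - 3*s - 4) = (s - 1)*(s + 1)*(s - 4)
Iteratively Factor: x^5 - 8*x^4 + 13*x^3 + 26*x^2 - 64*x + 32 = (x - 1)*(x^4 - 7*x^3 + 6*x^2 + 32*x - 32) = (x - 1)^2*(x^3 - 6*x^2 + 32) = (x - 4)*(x - 1)^2*(x^2 - 2*x - 8) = (x - 4)*(x - 1)^2*(x + 2)*(x - 4)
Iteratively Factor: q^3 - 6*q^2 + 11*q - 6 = (q - 1)*(q^2 - 5*q + 6) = (q - 2)*(q - 1)*(q - 3)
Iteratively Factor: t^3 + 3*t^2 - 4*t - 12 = (t - 2)*(t^2 + 5*t + 6) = (t - 2)*(t + 2)*(t + 3)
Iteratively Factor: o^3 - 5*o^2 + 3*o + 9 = (o - 3)*(o^2 - 2*o - 3) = (o - 3)^2*(o + 1)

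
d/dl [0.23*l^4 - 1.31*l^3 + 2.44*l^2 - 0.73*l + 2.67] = 0.92*l^3 - 3.93*l^2 + 4.88*l - 0.73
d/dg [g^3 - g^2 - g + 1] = 3*g^2 - 2*g - 1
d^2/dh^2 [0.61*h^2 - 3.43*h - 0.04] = 1.22000000000000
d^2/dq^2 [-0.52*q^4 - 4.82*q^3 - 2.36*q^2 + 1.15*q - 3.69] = -6.24*q^2 - 28.92*q - 4.72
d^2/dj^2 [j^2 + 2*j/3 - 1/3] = 2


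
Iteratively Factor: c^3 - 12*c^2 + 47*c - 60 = (c - 5)*(c^2 - 7*c + 12) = (c - 5)*(c - 3)*(c - 4)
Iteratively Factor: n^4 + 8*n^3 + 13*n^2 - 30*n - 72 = (n + 4)*(n^3 + 4*n^2 - 3*n - 18) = (n - 2)*(n + 4)*(n^2 + 6*n + 9) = (n - 2)*(n + 3)*(n + 4)*(n + 3)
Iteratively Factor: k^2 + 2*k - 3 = (k - 1)*(k + 3)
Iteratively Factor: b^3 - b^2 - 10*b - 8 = (b - 4)*(b^2 + 3*b + 2) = (b - 4)*(b + 2)*(b + 1)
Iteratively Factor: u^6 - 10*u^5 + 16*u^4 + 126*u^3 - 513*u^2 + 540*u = (u - 3)*(u^5 - 7*u^4 - 5*u^3 + 111*u^2 - 180*u) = u*(u - 3)*(u^4 - 7*u^3 - 5*u^2 + 111*u - 180) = u*(u - 5)*(u - 3)*(u^3 - 2*u^2 - 15*u + 36) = u*(u - 5)*(u - 3)^2*(u^2 + u - 12) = u*(u - 5)*(u - 3)^2*(u + 4)*(u - 3)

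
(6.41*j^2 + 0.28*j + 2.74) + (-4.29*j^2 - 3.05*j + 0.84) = 2.12*j^2 - 2.77*j + 3.58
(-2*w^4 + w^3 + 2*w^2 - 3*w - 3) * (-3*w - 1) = 6*w^5 - w^4 - 7*w^3 + 7*w^2 + 12*w + 3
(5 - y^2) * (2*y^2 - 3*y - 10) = -2*y^4 + 3*y^3 + 20*y^2 - 15*y - 50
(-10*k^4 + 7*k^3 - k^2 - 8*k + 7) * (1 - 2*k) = 20*k^5 - 24*k^4 + 9*k^3 + 15*k^2 - 22*k + 7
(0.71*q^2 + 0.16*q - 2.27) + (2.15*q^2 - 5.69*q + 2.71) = 2.86*q^2 - 5.53*q + 0.44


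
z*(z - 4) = z^2 - 4*z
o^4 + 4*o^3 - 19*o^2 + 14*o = o*(o - 2)*(o - 1)*(o + 7)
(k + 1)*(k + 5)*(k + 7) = k^3 + 13*k^2 + 47*k + 35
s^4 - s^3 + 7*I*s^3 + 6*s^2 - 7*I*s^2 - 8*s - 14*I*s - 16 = (s - 2)*(s + 1)*(s - I)*(s + 8*I)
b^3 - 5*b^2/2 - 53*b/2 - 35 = (b - 7)*(b + 2)*(b + 5/2)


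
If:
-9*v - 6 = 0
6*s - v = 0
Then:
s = -1/9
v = -2/3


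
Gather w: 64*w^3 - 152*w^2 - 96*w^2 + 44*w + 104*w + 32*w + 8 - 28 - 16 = 64*w^3 - 248*w^2 + 180*w - 36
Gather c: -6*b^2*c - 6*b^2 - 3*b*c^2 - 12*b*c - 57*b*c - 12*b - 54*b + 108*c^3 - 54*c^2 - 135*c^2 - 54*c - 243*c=-6*b^2 - 66*b + 108*c^3 + c^2*(-3*b - 189) + c*(-6*b^2 - 69*b - 297)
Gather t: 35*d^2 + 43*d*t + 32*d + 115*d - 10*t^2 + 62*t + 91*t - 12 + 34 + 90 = 35*d^2 + 147*d - 10*t^2 + t*(43*d + 153) + 112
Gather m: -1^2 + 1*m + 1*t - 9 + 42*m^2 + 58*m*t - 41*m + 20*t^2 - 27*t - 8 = 42*m^2 + m*(58*t - 40) + 20*t^2 - 26*t - 18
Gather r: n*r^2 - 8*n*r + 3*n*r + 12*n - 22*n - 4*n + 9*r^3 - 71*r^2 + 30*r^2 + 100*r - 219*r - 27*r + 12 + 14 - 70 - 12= -14*n + 9*r^3 + r^2*(n - 41) + r*(-5*n - 146) - 56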